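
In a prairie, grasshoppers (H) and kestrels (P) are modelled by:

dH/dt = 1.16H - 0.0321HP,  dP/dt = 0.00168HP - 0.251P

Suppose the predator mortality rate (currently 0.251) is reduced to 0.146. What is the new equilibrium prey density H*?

At the interior fixed point, setting dP/dt = 0 with P > 0 fixes H* = (predator death rate)/(HP coefficient) — independent of the other coefficients.
With the change, H* = 0.146/0.00168 = 86.9; it falls from 149.

H* ≈ 86.9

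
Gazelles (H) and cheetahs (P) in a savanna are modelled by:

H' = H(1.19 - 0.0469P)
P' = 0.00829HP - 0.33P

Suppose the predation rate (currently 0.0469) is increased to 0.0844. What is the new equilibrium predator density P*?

P* ≈ 14.1

At the interior fixed point, setting dH/dt = 0 with H > 0 fixes P* = (prey growth rate)/(HP coefficient) — independent of the other coefficients.
With the change, P* = 1.19/0.0844 = 14.1; it falls from 25.4.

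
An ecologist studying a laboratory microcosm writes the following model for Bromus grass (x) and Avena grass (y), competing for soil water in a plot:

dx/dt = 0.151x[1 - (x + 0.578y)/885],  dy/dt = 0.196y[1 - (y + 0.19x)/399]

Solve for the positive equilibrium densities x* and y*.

Setting both brackets to zero gives the nullclines x + 0.578y = 885 and 0.19x + y = 399.
Substituting y = 399 - 0.19x into the first: x(1 - 0.578·0.19) = 885 - 0.578·399.
So x* = 654/0.89 = 735, and then y* = 399 - 0.19·735 = 259.

x* ≈ 735, y* ≈ 259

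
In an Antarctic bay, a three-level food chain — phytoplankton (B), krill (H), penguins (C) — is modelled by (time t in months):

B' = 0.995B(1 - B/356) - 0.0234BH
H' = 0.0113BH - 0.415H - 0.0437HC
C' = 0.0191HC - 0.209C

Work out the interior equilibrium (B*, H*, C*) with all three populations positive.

B* ≈ 264, H* ≈ 10.9, C* ≈ 58.9

From dC/dt = 0: 0.0191H* = 0.209, so H* = 10.9.
From dB/dt = 0: 0.995(1 - B*/356) = 0.0234·10.9, giving B* = 356·(1 - 0.257) = 264.
From dH/dt = 0: 0.0113·264 - 0.415 = 0.0437C*, so C* = 2.57/0.0437 = 58.9.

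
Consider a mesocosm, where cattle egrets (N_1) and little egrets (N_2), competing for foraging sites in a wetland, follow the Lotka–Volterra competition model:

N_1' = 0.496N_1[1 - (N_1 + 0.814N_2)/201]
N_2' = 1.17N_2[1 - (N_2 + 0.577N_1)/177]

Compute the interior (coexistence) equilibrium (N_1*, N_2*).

Setting both brackets to zero gives the nullclines N_1 + 0.814N_2 = 201 and 0.577N_1 + N_2 = 177.
Substituting N_2 = 177 - 0.577N_1 into the first: N_1(1 - 0.814·0.577) = 201 - 0.814·177.
So N_1* = 56.9/0.53 = 107, and then N_2* = 177 - 0.577·107 = 115.

N_1* ≈ 107, N_2* ≈ 115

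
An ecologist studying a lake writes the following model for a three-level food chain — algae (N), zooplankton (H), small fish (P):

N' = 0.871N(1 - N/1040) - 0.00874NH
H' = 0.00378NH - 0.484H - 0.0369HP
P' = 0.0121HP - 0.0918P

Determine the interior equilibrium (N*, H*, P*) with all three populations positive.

From dP/dt = 0: 0.0121H* = 0.0918, so H* = 7.59.
From dN/dt = 0: 0.871(1 - N*/1040) = 0.00874·7.59, giving N* = 1040·(1 - 0.0761) = 961.
From dH/dt = 0: 0.00378·961 - 0.484 = 0.0369P*, so P* = 3.15/0.0369 = 85.3.

N* ≈ 961, H* ≈ 7.59, P* ≈ 85.3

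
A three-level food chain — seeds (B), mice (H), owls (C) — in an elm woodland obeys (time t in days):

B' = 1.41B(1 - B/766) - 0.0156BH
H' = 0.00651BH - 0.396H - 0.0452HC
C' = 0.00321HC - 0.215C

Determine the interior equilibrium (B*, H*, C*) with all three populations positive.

B* ≈ 198, H* ≈ 67, C* ≈ 19.8

From dC/dt = 0: 0.00321H* = 0.215, so H* = 67.
From dB/dt = 0: 1.41(1 - B*/766) = 0.0156·67, giving B* = 766·(1 - 0.741) = 198.
From dH/dt = 0: 0.00651·198 - 0.396 = 0.0452C*, so C* = 0.895/0.0452 = 19.8.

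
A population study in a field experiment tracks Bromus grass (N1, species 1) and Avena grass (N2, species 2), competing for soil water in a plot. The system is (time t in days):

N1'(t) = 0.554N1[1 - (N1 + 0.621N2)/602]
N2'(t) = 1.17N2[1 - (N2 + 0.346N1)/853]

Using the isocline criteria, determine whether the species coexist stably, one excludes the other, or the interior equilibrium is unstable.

stable coexistence

Compare the nullcline intercepts: K1/α12 = 602/0.621 = 969 > K2 = 853; K2/α21 = 853/0.346 = 2470 > K1 = 602.
Since both inequalities hold, each species can invade when rare, so the interior equilibrium is stable.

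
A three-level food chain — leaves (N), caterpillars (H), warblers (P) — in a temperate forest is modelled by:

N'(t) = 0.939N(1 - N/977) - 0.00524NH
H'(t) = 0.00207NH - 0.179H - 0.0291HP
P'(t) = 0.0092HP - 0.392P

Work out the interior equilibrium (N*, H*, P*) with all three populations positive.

From dP/dt = 0: 0.0092H* = 0.392, so H* = 42.6.
From dN/dt = 0: 0.939(1 - N*/977) = 0.00524·42.6, giving N* = 977·(1 - 0.238) = 745.
From dH/dt = 0: 0.00207·745 - 0.179 = 0.0291P*, so P* = 1.36/0.0291 = 46.8.

N* ≈ 745, H* ≈ 42.6, P* ≈ 46.8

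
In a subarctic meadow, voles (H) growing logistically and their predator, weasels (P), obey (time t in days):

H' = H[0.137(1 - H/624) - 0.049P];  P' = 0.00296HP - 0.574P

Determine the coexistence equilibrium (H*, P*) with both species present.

From dP/dt = 0 with P > 0: 0.00296H* = 0.574, so H* = 194.
Substitute into dH/dt = 0: 0.137(1 - 194/624) = 0.049P*.
The bracket is 0.689, giving P* = 0.0944/0.049 = 1.93.

H* ≈ 194, P* ≈ 1.93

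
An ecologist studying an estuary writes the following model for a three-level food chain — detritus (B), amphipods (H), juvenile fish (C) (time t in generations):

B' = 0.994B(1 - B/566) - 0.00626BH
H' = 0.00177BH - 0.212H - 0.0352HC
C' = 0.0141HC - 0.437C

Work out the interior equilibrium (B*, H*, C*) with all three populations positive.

B* ≈ 456, H* ≈ 31, C* ≈ 16.9

From dC/dt = 0: 0.0141H* = 0.437, so H* = 31.
From dB/dt = 0: 0.994(1 - B*/566) = 0.00626·31, giving B* = 566·(1 - 0.195) = 456.
From dH/dt = 0: 0.00177·456 - 0.212 = 0.0352C*, so C* = 0.594/0.0352 = 16.9.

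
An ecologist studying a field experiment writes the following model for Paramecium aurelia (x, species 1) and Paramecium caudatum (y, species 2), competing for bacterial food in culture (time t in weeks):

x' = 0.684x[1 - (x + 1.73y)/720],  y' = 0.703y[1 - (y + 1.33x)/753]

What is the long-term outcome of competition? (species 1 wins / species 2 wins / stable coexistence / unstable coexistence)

Compare the nullcline intercepts: K1/α12 = 720/1.73 = 416 < K2 = 753; K2/α21 = 753/1.33 = 566 < K1 = 720.
Since both are reversed, neither can invade when rare; the interior point is a saddle.

unstable coexistence (outcome depends on initial conditions)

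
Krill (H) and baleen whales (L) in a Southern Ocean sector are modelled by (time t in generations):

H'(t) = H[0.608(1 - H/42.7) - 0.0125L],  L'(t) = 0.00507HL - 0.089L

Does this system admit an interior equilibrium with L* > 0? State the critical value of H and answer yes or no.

Threshold H = 17.6; K > 17.6, so yes, the predator persists.

The predator equation gives dL/dt > 0 only when H > 0.089/0.00507 = 17.6.
Without the predator, H → K = 42.7. Since 42.7 > 17.6, the predator can invade and persist.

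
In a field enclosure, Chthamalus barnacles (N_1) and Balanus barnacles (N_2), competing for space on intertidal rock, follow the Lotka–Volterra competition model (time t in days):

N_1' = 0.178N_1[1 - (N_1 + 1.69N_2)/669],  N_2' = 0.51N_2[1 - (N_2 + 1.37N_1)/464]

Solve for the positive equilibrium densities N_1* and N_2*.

Setting both brackets to zero gives the nullclines N_1 + 1.69N_2 = 669 and 1.37N_1 + N_2 = 464.
Substituting N_2 = 464 - 1.37N_1 into the first: N_1(1 - 1.69·1.37) = 669 - 1.69·464.
So N_1* = -115/-1.32 = 87.6, and then N_2* = 464 - 1.37·87.6 = 344.

N_1* ≈ 87.6, N_2* ≈ 344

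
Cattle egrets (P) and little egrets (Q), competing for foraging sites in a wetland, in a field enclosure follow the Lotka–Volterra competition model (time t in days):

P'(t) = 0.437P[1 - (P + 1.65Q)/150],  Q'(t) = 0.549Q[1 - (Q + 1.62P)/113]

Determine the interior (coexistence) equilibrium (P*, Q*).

P* ≈ 21.8, Q* ≈ 77.7

Setting both brackets to zero gives the nullclines P + 1.65Q = 150 and 1.62P + Q = 113.
Substituting Q = 113 - 1.62P into the first: P(1 - 1.65·1.62) = 150 - 1.65·113.
So P* = -36.4/-1.67 = 21.8, and then Q* = 113 - 1.62·21.8 = 77.7.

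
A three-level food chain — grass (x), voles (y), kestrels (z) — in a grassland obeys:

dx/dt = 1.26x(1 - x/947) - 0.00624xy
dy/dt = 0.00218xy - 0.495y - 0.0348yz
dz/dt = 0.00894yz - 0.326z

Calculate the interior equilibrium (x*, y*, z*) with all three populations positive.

From dz/dt = 0: 0.00894y* = 0.326, so y* = 36.5.
From dx/dt = 0: 1.26(1 - x*/947) = 0.00624·36.5, giving x* = 947·(1 - 0.181) = 776.
From dy/dt = 0: 0.00218·776 - 0.495 = 0.0348z*, so z* = 1.2/0.0348 = 34.4.

x* ≈ 776, y* ≈ 36.5, z* ≈ 34.4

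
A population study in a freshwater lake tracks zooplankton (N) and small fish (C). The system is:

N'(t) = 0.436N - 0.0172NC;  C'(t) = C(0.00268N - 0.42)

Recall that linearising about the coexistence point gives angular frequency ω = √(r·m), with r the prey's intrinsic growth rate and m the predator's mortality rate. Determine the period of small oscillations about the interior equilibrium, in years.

T ≈ 14.7 years

Here r = 0.436 and m = 0.42, so r·m = 0.183.
ω = √0.183 = 0.428 per year, hence T = 2π/ω ≈ 14.7 years.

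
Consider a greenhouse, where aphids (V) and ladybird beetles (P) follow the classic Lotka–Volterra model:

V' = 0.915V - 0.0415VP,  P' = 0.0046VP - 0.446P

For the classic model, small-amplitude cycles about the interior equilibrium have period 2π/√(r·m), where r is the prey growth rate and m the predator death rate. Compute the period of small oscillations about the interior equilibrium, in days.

Here r = 0.915 and m = 0.446, so r·m = 0.408.
ω = √0.408 = 0.639 per day, hence T = 2π/ω ≈ 9.84 days.

T ≈ 9.84 days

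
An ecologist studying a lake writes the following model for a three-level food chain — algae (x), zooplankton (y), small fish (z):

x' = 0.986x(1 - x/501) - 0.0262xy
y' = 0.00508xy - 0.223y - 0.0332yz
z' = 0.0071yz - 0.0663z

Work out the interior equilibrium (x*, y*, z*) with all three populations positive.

x* ≈ 377, y* ≈ 9.34, z* ≈ 50.9

From dz/dt = 0: 0.0071y* = 0.0663, so y* = 9.34.
From dx/dt = 0: 0.986(1 - x*/501) = 0.0262·9.34, giving x* = 501·(1 - 0.248) = 377.
From dy/dt = 0: 0.00508·377 - 0.223 = 0.0332z*, so z* = 1.69/0.0332 = 50.9.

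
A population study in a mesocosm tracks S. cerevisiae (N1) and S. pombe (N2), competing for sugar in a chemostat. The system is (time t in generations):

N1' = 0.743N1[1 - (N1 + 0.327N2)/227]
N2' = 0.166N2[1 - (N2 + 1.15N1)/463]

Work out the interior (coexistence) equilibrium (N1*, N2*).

Setting both brackets to zero gives the nullclines N1 + 0.327N2 = 227 and 1.15N1 + N2 = 463.
Substituting N2 = 463 - 1.15N1 into the first: N1(1 - 0.327·1.15) = 227 - 0.327·463.
So N1* = 75.6/0.624 = 121, and then N2* = 463 - 1.15·121 = 324.

N1* ≈ 121, N2* ≈ 324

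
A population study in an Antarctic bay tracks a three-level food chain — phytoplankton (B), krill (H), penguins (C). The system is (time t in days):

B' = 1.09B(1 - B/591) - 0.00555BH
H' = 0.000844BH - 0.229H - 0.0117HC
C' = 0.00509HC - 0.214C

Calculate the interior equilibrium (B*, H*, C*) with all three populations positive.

From dC/dt = 0: 0.00509H* = 0.214, so H* = 42.
From dB/dt = 0: 1.09(1 - B*/591) = 0.00555·42, giving B* = 591·(1 - 0.214) = 464.
From dH/dt = 0: 0.000844·464 - 0.229 = 0.0117C*, so C* = 0.163/0.0117 = 13.9.

B* ≈ 464, H* ≈ 42, C* ≈ 13.9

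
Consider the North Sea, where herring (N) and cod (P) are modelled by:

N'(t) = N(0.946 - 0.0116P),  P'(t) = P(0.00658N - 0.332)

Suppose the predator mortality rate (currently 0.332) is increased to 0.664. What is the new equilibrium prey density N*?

N* ≈ 101

At the interior fixed point, setting dP/dt = 0 with P > 0 fixes N* = (predator death rate)/(NP coefficient) — independent of the other coefficients.
With the change, N* = 0.664/0.00658 = 101; it rises from 50.5.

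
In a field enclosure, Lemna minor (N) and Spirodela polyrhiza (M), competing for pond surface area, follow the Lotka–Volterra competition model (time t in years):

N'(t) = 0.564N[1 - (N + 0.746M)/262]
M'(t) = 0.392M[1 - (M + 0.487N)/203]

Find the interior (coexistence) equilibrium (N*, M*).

Setting both brackets to zero gives the nullclines N + 0.746M = 262 and 0.487N + M = 203.
Substituting M = 203 - 0.487N into the first: N(1 - 0.746·0.487) = 262 - 0.746·203.
So N* = 111/0.637 = 174, and then M* = 203 - 0.487·174 = 118.

N* ≈ 174, M* ≈ 118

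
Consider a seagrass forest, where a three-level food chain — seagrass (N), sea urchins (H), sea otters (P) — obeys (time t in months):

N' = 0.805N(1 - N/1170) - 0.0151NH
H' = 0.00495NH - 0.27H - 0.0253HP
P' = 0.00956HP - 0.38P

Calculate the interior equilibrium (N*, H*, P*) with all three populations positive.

From dP/dt = 0: 0.00956H* = 0.38, so H* = 39.7.
From dN/dt = 0: 0.805(1 - N*/1170) = 0.0151·39.7, giving N* = 1170·(1 - 0.746) = 298.
From dH/dt = 0: 0.00495·298 - 0.27 = 0.0253P*, so P* = 1.2/0.0253 = 47.6.

N* ≈ 298, H* ≈ 39.7, P* ≈ 47.6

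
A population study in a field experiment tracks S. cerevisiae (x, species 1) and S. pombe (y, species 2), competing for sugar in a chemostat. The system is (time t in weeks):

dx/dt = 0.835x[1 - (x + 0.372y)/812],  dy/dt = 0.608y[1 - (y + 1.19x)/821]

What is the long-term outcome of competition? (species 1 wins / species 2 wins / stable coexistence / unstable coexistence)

Compare the nullcline intercepts: K1/α12 = 812/0.372 = 2180 > K2 = 821; K2/α21 = 821/1.19 = 690 < K1 = 812.
Since the inequalities point opposite ways, species 1 can invade but species 2 cannot.

species 1 excludes species 2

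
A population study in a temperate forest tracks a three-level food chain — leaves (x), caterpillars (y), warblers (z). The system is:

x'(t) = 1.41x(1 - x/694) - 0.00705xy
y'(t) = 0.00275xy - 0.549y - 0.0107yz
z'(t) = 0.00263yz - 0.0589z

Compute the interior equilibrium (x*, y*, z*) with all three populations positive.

x* ≈ 616, y* ≈ 22.4, z* ≈ 107

From dz/dt = 0: 0.00263y* = 0.0589, so y* = 22.4.
From dx/dt = 0: 1.41(1 - x*/694) = 0.00705·22.4, giving x* = 694·(1 - 0.112) = 616.
From dy/dt = 0: 0.00275·616 - 0.549 = 0.0107z*, so z* = 1.15/0.0107 = 107.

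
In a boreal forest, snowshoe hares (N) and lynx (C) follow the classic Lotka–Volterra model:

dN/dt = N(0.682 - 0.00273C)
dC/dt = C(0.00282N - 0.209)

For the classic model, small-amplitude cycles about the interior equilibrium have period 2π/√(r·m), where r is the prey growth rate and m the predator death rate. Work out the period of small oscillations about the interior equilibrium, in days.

Here r = 0.682 and m = 0.209, so r·m = 0.143.
ω = √0.143 = 0.378 per day, hence T = 2π/ω ≈ 16.6 days.

T ≈ 16.6 days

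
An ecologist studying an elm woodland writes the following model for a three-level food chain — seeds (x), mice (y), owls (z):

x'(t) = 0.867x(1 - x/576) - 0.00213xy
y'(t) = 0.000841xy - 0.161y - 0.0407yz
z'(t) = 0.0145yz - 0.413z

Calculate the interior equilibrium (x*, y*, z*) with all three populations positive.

From dz/dt = 0: 0.0145y* = 0.413, so y* = 28.5.
From dx/dt = 0: 0.867(1 - x*/576) = 0.00213·28.5, giving x* = 576·(1 - 0.07) = 536.
From dy/dt = 0: 0.000841·536 - 0.161 = 0.0407z*, so z* = 0.29/0.0407 = 7.11.

x* ≈ 536, y* ≈ 28.5, z* ≈ 7.11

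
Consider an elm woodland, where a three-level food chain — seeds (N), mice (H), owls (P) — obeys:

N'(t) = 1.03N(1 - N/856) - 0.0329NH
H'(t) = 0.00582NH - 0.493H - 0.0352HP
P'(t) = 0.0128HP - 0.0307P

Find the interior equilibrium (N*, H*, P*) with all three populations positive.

From dP/dt = 0: 0.0128H* = 0.0307, so H* = 2.4.
From dN/dt = 0: 1.03(1 - N*/856) = 0.0329·2.4, giving N* = 856·(1 - 0.0766) = 790.
From dH/dt = 0: 0.00582·790 - 0.493 = 0.0352P*, so P* = 4.11/0.0352 = 117.

N* ≈ 790, H* ≈ 2.4, P* ≈ 117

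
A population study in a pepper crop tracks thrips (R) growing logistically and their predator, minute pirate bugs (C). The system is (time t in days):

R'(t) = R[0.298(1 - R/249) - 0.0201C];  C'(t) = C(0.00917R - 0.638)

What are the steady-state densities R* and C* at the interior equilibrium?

R* ≈ 69.6, C* ≈ 10.7

From dC/dt = 0 with C > 0: 0.00917R* = 0.638, so R* = 69.6.
Substitute into dR/dt = 0: 0.298(1 - 69.6/249) = 0.0201C*.
The bracket is 0.721, giving C* = 0.215/0.0201 = 10.7.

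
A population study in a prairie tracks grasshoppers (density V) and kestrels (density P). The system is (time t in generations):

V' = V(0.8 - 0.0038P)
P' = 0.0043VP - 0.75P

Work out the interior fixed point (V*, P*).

V* ≈ 174, P* ≈ 211

Set dP/dt = 0 with P > 0: 0.0043V - 0.75 = 0, so V* = 0.75/0.0043 = 174.
Set dV/dt = 0 with V > 0: 0.8 - 0.0038P = 0, so P* = 0.8/0.0038 = 211.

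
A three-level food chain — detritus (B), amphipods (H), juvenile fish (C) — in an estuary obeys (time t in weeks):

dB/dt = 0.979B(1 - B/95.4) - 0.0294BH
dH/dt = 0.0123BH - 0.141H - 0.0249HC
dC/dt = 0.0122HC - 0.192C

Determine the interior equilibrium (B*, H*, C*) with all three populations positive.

B* ≈ 50.3, H* ≈ 15.7, C* ≈ 19.2

From dC/dt = 0: 0.0122H* = 0.192, so H* = 15.7.
From dB/dt = 0: 0.979(1 - B*/95.4) = 0.0294·15.7, giving B* = 95.4·(1 - 0.473) = 50.3.
From dH/dt = 0: 0.0123·50.3 - 0.141 = 0.0249C*, so C* = 0.478/0.0249 = 19.2.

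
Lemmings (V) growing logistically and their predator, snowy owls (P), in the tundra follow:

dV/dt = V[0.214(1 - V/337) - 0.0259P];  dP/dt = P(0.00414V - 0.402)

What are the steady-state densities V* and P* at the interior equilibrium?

From dP/dt = 0 with P > 0: 0.00414V* = 0.402, so V* = 97.1.
Substitute into dV/dt = 0: 0.214(1 - 97.1/337) = 0.0259P*.
The bracket is 0.712, giving P* = 0.152/0.0259 = 5.88.

V* ≈ 97.1, P* ≈ 5.88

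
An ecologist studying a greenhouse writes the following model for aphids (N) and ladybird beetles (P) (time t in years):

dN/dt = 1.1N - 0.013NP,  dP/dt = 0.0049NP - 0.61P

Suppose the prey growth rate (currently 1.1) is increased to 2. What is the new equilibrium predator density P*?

At the interior fixed point, setting dN/dt = 0 with N > 0 fixes P* = (prey growth rate)/(NP coefficient) — independent of the other coefficients.
With the change, P* = 2/0.013 = 154; it rises from 84.6.

P* ≈ 154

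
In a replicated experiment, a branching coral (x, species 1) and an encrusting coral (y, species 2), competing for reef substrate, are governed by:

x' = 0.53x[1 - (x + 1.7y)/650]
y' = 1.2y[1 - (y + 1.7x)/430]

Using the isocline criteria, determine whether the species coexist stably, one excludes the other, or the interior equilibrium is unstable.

Compare the nullcline intercepts: K1/α12 = 650/1.7 = 382 < K2 = 430; K2/α21 = 430/1.7 = 253 < K1 = 650.
Since both are reversed, neither can invade when rare; the interior point is a saddle.

unstable coexistence (outcome depends on initial conditions)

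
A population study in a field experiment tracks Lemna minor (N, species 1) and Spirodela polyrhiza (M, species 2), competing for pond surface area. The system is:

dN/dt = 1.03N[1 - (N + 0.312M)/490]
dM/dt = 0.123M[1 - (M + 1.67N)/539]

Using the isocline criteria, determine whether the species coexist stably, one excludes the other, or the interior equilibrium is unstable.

Compare the nullcline intercepts: K1/α12 = 490/0.312 = 1570 > K2 = 539; K2/α21 = 539/1.67 = 323 < K1 = 490.
Since the inequalities point opposite ways, species 1 can invade but species 2 cannot.

species 1 excludes species 2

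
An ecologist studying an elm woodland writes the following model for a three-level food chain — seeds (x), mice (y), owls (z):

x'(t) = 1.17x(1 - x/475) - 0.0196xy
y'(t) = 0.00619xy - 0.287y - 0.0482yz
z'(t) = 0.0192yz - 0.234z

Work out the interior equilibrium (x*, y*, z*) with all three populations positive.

x* ≈ 378, y* ≈ 12.2, z* ≈ 42.6

From dz/dt = 0: 0.0192y* = 0.234, so y* = 12.2.
From dx/dt = 0: 1.17(1 - x*/475) = 0.0196·12.2, giving x* = 475·(1 - 0.204) = 378.
From dy/dt = 0: 0.00619·378 - 0.287 = 0.0482z*, so z* = 2.05/0.0482 = 42.6.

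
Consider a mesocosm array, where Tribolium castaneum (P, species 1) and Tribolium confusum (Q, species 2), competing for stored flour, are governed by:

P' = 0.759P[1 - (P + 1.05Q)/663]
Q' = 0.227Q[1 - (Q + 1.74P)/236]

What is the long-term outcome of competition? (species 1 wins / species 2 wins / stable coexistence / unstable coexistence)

species 1 excludes species 2

Compare the nullcline intercepts: K1/α12 = 663/1.05 = 631 > K2 = 236; K2/α21 = 236/1.74 = 136 < K1 = 663.
Since the inequalities point opposite ways, species 1 can invade but species 2 cannot.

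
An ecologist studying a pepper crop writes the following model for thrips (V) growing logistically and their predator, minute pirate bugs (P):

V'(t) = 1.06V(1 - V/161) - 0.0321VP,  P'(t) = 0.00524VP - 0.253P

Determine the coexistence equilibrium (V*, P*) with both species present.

From dP/dt = 0 with P > 0: 0.00524V* = 0.253, so V* = 48.3.
Substitute into dV/dt = 0: 1.06(1 - 48.3/161) = 0.0321P*.
The bracket is 0.7, giving P* = 0.742/0.0321 = 23.1.

V* ≈ 48.3, P* ≈ 23.1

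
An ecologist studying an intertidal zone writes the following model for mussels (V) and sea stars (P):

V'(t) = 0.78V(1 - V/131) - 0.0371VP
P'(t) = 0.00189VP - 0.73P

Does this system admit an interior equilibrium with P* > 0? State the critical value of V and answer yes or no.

The predator equation gives dP/dt > 0 only when V > 0.73/0.00189 = 386.
Without the predator, V → K = 131. Since 131 < 386, the predator cannot invade.

Threshold V = 386; K < 386, so no, the predator goes extinct.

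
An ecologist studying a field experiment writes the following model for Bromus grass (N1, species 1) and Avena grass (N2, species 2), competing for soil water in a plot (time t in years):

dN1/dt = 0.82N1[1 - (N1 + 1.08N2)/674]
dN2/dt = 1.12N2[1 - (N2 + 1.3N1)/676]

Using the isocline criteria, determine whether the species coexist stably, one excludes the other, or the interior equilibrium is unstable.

Compare the nullcline intercepts: K1/α12 = 674/1.08 = 624 < K2 = 676; K2/α21 = 676/1.3 = 520 < K1 = 674.
Since both are reversed, neither can invade when rare; the interior point is a saddle.

unstable coexistence (outcome depends on initial conditions)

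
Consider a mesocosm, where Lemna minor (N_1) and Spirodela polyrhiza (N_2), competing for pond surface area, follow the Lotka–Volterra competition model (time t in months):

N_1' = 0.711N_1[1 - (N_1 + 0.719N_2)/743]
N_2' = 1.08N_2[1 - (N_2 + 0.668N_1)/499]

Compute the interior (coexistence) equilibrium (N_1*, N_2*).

N_1* ≈ 739, N_2* ≈ 5.15

Setting both brackets to zero gives the nullclines N_1 + 0.719N_2 = 743 and 0.668N_1 + N_2 = 499.
Substituting N_2 = 499 - 0.668N_1 into the first: N_1(1 - 0.719·0.668) = 743 - 0.719·499.
So N_1* = 384/0.52 = 739, and then N_2* = 499 - 0.668·739 = 5.15.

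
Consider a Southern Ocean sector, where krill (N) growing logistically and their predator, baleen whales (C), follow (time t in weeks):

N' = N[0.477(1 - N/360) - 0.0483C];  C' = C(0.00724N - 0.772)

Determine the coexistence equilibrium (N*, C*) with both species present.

From dC/dt = 0 with C > 0: 0.00724N* = 0.772, so N* = 107.
Substitute into dN/dt = 0: 0.477(1 - 107/360) = 0.0483C*.
The bracket is 0.704, giving C* = 0.336/0.0483 = 6.95.

N* ≈ 107, C* ≈ 6.95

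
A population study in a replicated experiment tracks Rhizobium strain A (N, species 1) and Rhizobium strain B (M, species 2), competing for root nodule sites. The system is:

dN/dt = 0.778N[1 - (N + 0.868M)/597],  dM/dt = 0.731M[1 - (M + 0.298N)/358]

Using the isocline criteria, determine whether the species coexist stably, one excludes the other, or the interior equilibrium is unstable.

Compare the nullcline intercepts: K1/α12 = 597/0.868 = 688 > K2 = 358; K2/α21 = 358/0.298 = 1200 > K1 = 597.
Since both inequalities hold, each species can invade when rare, so the interior equilibrium is stable.

stable coexistence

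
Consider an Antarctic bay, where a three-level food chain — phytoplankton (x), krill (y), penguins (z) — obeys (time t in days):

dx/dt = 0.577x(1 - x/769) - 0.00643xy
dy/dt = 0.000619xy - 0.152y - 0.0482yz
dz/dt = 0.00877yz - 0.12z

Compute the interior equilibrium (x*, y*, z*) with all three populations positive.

x* ≈ 652, y* ≈ 13.7, z* ≈ 5.22

From dz/dt = 0: 0.00877y* = 0.12, so y* = 13.7.
From dx/dt = 0: 0.577(1 - x*/769) = 0.00643·13.7, giving x* = 769·(1 - 0.152) = 652.
From dy/dt = 0: 0.000619·652 - 0.152 = 0.0482z*, so z* = 0.251/0.0482 = 5.22.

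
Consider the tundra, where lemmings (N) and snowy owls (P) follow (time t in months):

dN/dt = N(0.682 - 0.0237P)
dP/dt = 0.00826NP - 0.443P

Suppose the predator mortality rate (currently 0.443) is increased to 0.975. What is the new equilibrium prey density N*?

At the interior fixed point, setting dP/dt = 0 with P > 0 fixes N* = (predator death rate)/(NP coefficient) — independent of the other coefficients.
With the change, N* = 0.975/0.00826 = 118; it rises from 53.6.

N* ≈ 118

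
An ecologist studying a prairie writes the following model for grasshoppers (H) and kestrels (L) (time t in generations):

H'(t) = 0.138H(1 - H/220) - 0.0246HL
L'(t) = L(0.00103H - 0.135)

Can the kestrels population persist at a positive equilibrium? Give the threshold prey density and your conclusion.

The predator equation gives dL/dt > 0 only when H > 0.135/0.00103 = 131.
Without the predator, H → K = 220. Since 220 > 131, the predator can invade and persist.

Threshold H = 131; K > 131, so yes, the predator persists.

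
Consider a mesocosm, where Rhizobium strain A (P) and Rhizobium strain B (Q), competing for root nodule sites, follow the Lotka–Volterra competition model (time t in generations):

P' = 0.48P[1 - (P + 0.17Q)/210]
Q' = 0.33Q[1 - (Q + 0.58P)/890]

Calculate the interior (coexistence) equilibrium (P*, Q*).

P* ≈ 65.1, Q* ≈ 852

Setting both brackets to zero gives the nullclines P + 0.17Q = 210 and 0.58P + Q = 890.
Substituting Q = 890 - 0.58P into the first: P(1 - 0.17·0.58) = 210 - 0.17·890.
So P* = 58.7/0.901 = 65.1, and then Q* = 890 - 0.58·65.1 = 852.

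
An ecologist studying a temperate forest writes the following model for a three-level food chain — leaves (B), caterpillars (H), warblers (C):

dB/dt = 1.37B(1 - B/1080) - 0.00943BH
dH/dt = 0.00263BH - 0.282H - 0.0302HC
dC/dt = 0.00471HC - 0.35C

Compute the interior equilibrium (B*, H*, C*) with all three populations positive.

From dC/dt = 0: 0.00471H* = 0.35, so H* = 74.3.
From dB/dt = 0: 1.37(1 - B*/1080) = 0.00943·74.3, giving B* = 1080·(1 - 0.511) = 528.
From dH/dt = 0: 0.00263·528 - 0.282 = 0.0302C*, so C* = 1.11/0.0302 = 36.6.

B* ≈ 528, H* ≈ 74.3, C* ≈ 36.6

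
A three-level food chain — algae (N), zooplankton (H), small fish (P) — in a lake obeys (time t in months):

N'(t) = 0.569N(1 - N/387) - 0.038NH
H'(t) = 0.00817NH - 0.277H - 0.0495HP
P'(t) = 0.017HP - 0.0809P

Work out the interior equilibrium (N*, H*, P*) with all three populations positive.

N* ≈ 264, H* ≈ 4.76, P* ≈ 38

From dP/dt = 0: 0.017H* = 0.0809, so H* = 4.76.
From dN/dt = 0: 0.569(1 - N*/387) = 0.038·4.76, giving N* = 387·(1 - 0.318) = 264.
From dH/dt = 0: 0.00817·264 - 0.277 = 0.0495P*, so P* = 1.88/0.0495 = 38.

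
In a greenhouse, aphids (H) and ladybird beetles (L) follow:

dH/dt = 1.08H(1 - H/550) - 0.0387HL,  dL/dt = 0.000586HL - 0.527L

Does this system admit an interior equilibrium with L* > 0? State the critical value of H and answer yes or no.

Threshold H = 899; K < 899, so no, the predator goes extinct.

The predator equation gives dL/dt > 0 only when H > 0.527/0.000586 = 899.
Without the predator, H → K = 550. Since 550 < 899, the predator cannot invade.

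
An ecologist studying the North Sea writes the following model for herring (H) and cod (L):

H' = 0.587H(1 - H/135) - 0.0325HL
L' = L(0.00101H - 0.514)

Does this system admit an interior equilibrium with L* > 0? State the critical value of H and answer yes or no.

The predator equation gives dL/dt > 0 only when H > 0.514/0.00101 = 509.
Without the predator, H → K = 135. Since 135 < 509, the predator cannot invade.

Threshold H = 509; K < 509, so no, the predator goes extinct.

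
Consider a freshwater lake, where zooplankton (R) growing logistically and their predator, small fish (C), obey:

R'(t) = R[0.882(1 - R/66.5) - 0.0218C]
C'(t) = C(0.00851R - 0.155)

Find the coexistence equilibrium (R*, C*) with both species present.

R* ≈ 18.2, C* ≈ 29.4

From dC/dt = 0 with C > 0: 0.00851R* = 0.155, so R* = 18.2.
Substitute into dR/dt = 0: 0.882(1 - 18.2/66.5) = 0.0218C*.
The bracket is 0.726, giving C* = 0.64/0.0218 = 29.4.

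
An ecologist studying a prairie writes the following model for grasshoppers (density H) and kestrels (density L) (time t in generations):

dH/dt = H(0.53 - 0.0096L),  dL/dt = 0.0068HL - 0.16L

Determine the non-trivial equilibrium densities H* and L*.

Set dL/dt = 0 with L > 0: 0.0068H - 0.16 = 0, so H* = 0.16/0.0068 = 23.5.
Set dH/dt = 0 with H > 0: 0.53 - 0.0096L = 0, so L* = 0.53/0.0096 = 55.2.

H* ≈ 23.5, L* ≈ 55.2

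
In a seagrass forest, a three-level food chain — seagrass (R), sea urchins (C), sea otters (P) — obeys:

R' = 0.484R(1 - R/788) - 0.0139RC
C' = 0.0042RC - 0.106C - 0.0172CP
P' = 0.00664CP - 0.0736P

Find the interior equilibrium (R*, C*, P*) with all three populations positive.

From dP/dt = 0: 0.00664C* = 0.0736, so C* = 11.1.
From dR/dt = 0: 0.484(1 - R*/788) = 0.0139·11.1, giving R* = 788·(1 - 0.318) = 537.
From dC/dt = 0: 0.0042·537 - 0.106 = 0.0172P*, so P* = 2.15/0.0172 = 125.

R* ≈ 537, C* ≈ 11.1, P* ≈ 125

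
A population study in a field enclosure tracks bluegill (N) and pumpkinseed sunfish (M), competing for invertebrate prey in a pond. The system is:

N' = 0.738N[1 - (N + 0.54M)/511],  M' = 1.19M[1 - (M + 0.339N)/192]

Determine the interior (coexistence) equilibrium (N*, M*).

Setting both brackets to zero gives the nullclines N + 0.54M = 511 and 0.339N + M = 192.
Substituting M = 192 - 0.339N into the first: N(1 - 0.54·0.339) = 511 - 0.54·192.
So N* = 407/0.817 = 499, and then M* = 192 - 0.339·499 = 23.

N* ≈ 499, M* ≈ 23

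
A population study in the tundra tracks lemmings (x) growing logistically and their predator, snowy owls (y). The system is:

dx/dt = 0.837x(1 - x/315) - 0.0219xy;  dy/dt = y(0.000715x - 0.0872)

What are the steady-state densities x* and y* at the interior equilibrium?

x* ≈ 122, y* ≈ 23.4

From dy/dt = 0 with y > 0: 0.000715x* = 0.0872, so x* = 122.
Substitute into dx/dt = 0: 0.837(1 - 122/315) = 0.0219y*.
The bracket is 0.613, giving y* = 0.513/0.0219 = 23.4.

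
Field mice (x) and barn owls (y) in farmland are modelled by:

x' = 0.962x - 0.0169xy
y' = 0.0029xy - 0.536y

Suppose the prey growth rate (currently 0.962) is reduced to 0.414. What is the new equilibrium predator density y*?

At the interior fixed point, setting dx/dt = 0 with x > 0 fixes y* = (prey growth rate)/(xy coefficient) — independent of the other coefficients.
With the change, y* = 0.414/0.0169 = 24.5; it falls from 56.9.

y* ≈ 24.5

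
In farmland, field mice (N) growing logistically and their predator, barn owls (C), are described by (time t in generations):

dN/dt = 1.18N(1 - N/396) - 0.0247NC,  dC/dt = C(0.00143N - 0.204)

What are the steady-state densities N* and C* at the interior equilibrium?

N* ≈ 143, C* ≈ 30.6

From dC/dt = 0 with C > 0: 0.00143N* = 0.204, so N* = 143.
Substitute into dN/dt = 0: 1.18(1 - 143/396) = 0.0247C*.
The bracket is 0.64, giving C* = 0.755/0.0247 = 30.6.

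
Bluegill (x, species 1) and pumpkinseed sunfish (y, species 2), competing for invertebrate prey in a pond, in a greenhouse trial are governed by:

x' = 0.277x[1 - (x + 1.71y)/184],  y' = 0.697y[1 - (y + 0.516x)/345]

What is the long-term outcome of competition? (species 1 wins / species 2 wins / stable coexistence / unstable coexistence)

species 2 excludes species 1

Compare the nullcline intercepts: K1/α12 = 184/1.71 = 108 < K2 = 345; K2/α21 = 345/0.516 = 669 > K1 = 184.
Since the inequalities point opposite ways, species 2 can invade but species 1 cannot.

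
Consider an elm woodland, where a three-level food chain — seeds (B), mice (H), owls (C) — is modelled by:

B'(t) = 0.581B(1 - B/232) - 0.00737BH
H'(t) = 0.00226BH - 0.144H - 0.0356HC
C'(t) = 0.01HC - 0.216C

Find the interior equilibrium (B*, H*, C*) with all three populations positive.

B* ≈ 168, H* ≈ 21.6, C* ≈ 6.65

From dC/dt = 0: 0.01H* = 0.216, so H* = 21.6.
From dB/dt = 0: 0.581(1 - B*/232) = 0.00737·21.6, giving B* = 232·(1 - 0.274) = 168.
From dH/dt = 0: 0.00226·168 - 0.144 = 0.0356C*, so C* = 0.237/0.0356 = 6.65.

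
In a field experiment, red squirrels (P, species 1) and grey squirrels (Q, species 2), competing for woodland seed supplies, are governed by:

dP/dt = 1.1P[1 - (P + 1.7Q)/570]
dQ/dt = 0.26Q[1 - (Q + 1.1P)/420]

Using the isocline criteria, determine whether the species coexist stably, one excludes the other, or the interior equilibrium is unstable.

Compare the nullcline intercepts: K1/α12 = 570/1.7 = 335 < K2 = 420; K2/α21 = 420/1.1 = 382 < K1 = 570.
Since both are reversed, neither can invade when rare; the interior point is a saddle.

unstable coexistence (outcome depends on initial conditions)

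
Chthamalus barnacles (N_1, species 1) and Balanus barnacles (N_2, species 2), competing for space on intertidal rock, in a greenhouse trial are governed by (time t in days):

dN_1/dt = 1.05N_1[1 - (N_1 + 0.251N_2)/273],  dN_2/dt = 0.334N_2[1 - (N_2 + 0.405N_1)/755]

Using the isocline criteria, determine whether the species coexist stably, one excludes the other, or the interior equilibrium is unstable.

Compare the nullcline intercepts: K1/α12 = 273/0.251 = 1090 > K2 = 755; K2/α21 = 755/0.405 = 1860 > K1 = 273.
Since both inequalities hold, each species can invade when rare, so the interior equilibrium is stable.

stable coexistence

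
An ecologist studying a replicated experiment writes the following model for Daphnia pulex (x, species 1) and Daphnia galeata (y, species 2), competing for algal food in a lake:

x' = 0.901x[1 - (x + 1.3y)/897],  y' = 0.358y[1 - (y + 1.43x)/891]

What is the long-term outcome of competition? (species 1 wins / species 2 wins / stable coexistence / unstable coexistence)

unstable coexistence (outcome depends on initial conditions)

Compare the nullcline intercepts: K1/α12 = 897/1.3 = 690 < K2 = 891; K2/α21 = 891/1.43 = 623 < K1 = 897.
Since both are reversed, neither can invade when rare; the interior point is a saddle.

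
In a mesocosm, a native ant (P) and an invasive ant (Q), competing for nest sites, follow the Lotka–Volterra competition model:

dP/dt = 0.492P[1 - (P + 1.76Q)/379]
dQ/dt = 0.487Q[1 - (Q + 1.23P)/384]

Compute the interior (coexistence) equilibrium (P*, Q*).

P* ≈ 255, Q* ≈ 70.5

Setting both brackets to zero gives the nullclines P + 1.76Q = 379 and 1.23P + Q = 384.
Substituting Q = 384 - 1.23P into the first: P(1 - 1.76·1.23) = 379 - 1.76·384.
So P* = -297/-1.16 = 255, and then Q* = 384 - 1.23·255 = 70.5.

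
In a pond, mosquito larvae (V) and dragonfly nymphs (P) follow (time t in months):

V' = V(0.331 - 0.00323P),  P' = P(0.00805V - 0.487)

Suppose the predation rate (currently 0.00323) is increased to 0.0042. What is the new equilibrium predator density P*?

P* ≈ 78.8

At the interior fixed point, setting dV/dt = 0 with V > 0 fixes P* = (prey growth rate)/(VP coefficient) — independent of the other coefficients.
With the change, P* = 0.331/0.0042 = 78.8; it falls from 102.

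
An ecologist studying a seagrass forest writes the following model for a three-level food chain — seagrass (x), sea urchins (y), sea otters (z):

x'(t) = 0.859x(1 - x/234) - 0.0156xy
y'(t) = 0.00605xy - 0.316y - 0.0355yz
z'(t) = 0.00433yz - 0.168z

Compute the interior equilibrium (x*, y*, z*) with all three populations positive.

x* ≈ 69.1, y* ≈ 38.8, z* ≈ 2.88

From dz/dt = 0: 0.00433y* = 0.168, so y* = 38.8.
From dx/dt = 0: 0.859(1 - x*/234) = 0.0156·38.8, giving x* = 234·(1 - 0.705) = 69.1.
From dy/dt = 0: 0.00605·69.1 - 0.316 = 0.0355z*, so z* = 0.102/0.0355 = 2.88.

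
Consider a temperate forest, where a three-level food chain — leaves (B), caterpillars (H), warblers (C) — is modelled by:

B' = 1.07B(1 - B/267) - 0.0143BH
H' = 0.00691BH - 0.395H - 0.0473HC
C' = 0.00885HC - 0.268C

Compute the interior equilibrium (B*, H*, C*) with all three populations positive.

From dC/dt = 0: 0.00885H* = 0.268, so H* = 30.3.
From dB/dt = 0: 1.07(1 - B*/267) = 0.0143·30.3, giving B* = 267·(1 - 0.405) = 159.
From dH/dt = 0: 0.00691·159 - 0.395 = 0.0473C*, so C* = 0.703/0.0473 = 14.9.

B* ≈ 159, H* ≈ 30.3, C* ≈ 14.9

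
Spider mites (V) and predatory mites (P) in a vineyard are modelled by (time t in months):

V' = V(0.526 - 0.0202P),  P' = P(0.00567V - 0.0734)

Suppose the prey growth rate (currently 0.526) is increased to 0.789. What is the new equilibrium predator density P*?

At the interior fixed point, setting dV/dt = 0 with V > 0 fixes P* = (prey growth rate)/(VP coefficient) — independent of the other coefficients.
With the change, P* = 0.789/0.0202 = 39.1; it rises from 26.

P* ≈ 39.1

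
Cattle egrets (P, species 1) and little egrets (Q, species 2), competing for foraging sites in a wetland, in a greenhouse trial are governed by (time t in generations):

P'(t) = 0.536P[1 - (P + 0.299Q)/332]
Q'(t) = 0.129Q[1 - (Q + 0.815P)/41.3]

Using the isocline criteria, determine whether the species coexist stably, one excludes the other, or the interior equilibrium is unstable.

Compare the nullcline intercepts: K1/α12 = 332/0.299 = 1110 > K2 = 41.3; K2/α21 = 41.3/0.815 = 50.7 < K1 = 332.
Since the inequalities point opposite ways, species 1 can invade but species 2 cannot.

species 1 excludes species 2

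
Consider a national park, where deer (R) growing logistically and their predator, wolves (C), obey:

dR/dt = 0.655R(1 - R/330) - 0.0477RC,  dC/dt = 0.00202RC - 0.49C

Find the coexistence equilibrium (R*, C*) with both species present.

R* ≈ 243, C* ≈ 3.64

From dC/dt = 0 with C > 0: 0.00202R* = 0.49, so R* = 243.
Substitute into dR/dt = 0: 0.655(1 - 243/330) = 0.0477C*.
The bracket is 0.265, giving C* = 0.174/0.0477 = 3.64.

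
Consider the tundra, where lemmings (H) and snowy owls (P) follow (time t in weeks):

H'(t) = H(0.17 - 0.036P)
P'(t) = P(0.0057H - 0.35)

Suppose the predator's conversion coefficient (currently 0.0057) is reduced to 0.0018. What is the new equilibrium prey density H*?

At the interior fixed point, setting dP/dt = 0 with P > 0 fixes H* = (predator death rate)/(HP coefficient) — independent of the other coefficients.
With the change, H* = 0.35/0.0018 = 194; it rises from 61.4.

H* ≈ 194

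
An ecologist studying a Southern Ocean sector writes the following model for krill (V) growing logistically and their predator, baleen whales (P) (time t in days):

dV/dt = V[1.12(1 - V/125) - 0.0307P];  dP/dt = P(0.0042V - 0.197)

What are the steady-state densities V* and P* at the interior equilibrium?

V* ≈ 46.9, P* ≈ 22.8

From dP/dt = 0 with P > 0: 0.0042V* = 0.197, so V* = 46.9.
Substitute into dV/dt = 0: 1.12(1 - 46.9/125) = 0.0307P*.
The bracket is 0.625, giving P* = 0.7/0.0307 = 22.8.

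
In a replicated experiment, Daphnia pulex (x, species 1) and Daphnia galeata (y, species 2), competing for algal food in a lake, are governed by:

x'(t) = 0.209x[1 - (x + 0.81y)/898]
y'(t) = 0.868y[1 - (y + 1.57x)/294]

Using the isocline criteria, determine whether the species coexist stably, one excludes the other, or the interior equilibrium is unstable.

Compare the nullcline intercepts: K1/α12 = 898/0.81 = 1110 > K2 = 294; K2/α21 = 294/1.57 = 187 < K1 = 898.
Since the inequalities point opposite ways, species 1 can invade but species 2 cannot.

species 1 excludes species 2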